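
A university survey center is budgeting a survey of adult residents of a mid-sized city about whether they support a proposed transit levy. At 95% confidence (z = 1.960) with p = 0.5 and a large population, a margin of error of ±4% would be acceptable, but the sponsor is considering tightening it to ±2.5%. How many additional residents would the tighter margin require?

At ±4%: n = 1.960² × 0.2500 / 0.040² ≈ 600.25 → 601.
At ±2.5%: n = 1.960² × 0.2500 / 0.025² ≈ 1536.64 → 1537.
Additional respondents: 1537 − 601 = 936.

936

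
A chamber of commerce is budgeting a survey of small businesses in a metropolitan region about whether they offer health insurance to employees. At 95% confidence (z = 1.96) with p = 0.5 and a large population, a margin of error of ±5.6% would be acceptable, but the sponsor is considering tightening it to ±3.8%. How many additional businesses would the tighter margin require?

359

At ±5.6%: n = 1.96² × 0.2500 / 0.056² ≈ 306.25 → 307.
At ±3.8%: n = 1.96² × 0.2500 / 0.038² ≈ 665.10 → 666.
Additional respondents: 666 − 307 = 359.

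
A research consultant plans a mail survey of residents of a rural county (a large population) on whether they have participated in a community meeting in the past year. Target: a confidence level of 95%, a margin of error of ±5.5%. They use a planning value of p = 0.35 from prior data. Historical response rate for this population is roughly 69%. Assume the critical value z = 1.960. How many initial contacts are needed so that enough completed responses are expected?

Completed interviews needed: n₀ = 1.960² × 0.2275 / 0.055² ≈ 288.91 → 289.
At a 69% response rate, contacts needed = 289 / 0.69 ≈ 418.84 → 419.

419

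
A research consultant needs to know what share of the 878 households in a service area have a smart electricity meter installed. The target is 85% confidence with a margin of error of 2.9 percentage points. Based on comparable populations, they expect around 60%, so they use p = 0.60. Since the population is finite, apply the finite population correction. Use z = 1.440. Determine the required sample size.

Unadjusted: n₀ = 1.440² × 0.60 × 0.40 / 0.029² ≈ 591.75, so n₀ = 592.
Finite population correction with N = 878: n = n₀ / (1 + (n₀−1)/N) = 592 / (1 + 591/878) = 592 / 1.6731 ≈ 353.83.
Rounding up, n = 354.

354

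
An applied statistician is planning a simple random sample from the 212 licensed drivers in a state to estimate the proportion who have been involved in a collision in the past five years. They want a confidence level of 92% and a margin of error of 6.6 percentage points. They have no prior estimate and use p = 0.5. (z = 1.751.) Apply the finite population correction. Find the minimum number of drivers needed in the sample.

97

Unadjusted: n₀ = 1.751² × 0.50 × 0.50 / 0.066² ≈ 175.96, so n₀ = 176.
Finite population correction with N = 212: n = n₀ / (1 + (n₀−1)/N) = 176 / (1 + 175/212) = 176 / 1.8255 ≈ 96.41.
Rounding up, n = 97.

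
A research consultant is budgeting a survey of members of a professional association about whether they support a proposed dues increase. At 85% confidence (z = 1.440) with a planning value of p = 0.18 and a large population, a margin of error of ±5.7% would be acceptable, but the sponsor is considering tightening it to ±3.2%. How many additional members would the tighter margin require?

204

At ±5.7%: n = 1.440² × 0.1476 / 0.057² ≈ 94.20 → 95.
At ±3.2%: n = 1.440² × 0.1476 / 0.032² ≈ 298.89 → 299.
Additional respondents: 299 − 95 = 204.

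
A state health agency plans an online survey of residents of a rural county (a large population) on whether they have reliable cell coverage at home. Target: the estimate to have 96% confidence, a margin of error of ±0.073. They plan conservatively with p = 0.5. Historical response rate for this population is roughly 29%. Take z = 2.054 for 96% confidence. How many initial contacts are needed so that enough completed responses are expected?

683

Completed interviews needed: n₀ = 2.054² × 0.2500 / 0.073² ≈ 197.92 → 198.
At a 29% response rate, contacts needed = 198 / 0.29 ≈ 682.76 → 683.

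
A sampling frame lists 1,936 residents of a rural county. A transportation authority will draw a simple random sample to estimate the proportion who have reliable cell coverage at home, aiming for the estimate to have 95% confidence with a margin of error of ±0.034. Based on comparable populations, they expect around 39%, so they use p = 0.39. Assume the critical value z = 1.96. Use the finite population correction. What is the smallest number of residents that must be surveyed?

562

Unadjusted: n₀ = 1.96² × 0.39 × 0.61 / 0.034² ≈ 790.59, so n₀ = 791.
Finite population correction with N = 1,936: n = n₀ / (1 + (n₀−1)/N) = 791 / (1 + 790/1936) = 791 / 1.4081 ≈ 561.77.
Rounding up, n = 562.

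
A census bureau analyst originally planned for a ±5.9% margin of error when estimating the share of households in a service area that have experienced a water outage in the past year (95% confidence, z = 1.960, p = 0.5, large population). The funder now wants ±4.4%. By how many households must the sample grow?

221

At ±5.9%: n = 1.960² × 0.2500 / 0.059² ≈ 275.90 → 276.
At ±4.4%: n = 1.960² × 0.2500 / 0.044² ≈ 496.07 → 497.
Additional respondents: 497 − 276 = 221.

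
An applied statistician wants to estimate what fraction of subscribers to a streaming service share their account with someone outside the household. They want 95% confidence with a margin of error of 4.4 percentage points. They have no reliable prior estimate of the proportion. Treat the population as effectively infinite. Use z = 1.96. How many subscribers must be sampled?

With no prior estimate, use p = 0.5, giving p(1−p) = 0.25.
n = z²·p(1−p)/E² = 1.96² × 0.2500 / 0.044² = 3.8416 × 0.2500 / 0.001936 ≈ 496.07.
Rounding up gives n = 497.

497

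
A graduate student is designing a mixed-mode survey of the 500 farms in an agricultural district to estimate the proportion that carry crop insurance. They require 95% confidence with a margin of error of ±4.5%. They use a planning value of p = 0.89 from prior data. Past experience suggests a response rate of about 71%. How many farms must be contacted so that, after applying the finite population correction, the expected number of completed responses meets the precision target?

For 95% confidence, z = 1.96.
Completed interviews needed (unadjusted): n₀ = 1.96² × 0.0979 / 0.045² ≈ 185.72 → 186.
FPC for N = 500: n = 186 / (1 + 185/500) = 186 / 1.3700 ≈ 135.77 → 136.
At a 71% response rate, contacts needed = 136 / 0.71 ≈ 191.55 → 192.

192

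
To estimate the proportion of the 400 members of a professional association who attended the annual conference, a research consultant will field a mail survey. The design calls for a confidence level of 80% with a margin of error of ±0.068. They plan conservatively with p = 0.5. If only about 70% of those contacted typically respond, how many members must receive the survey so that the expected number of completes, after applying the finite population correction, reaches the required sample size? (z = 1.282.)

105

Completed interviews needed (unadjusted): n₀ = 1.282² × 0.2500 / 0.068² ≈ 88.86 → 89.
FPC for N = 400: n = 89 / (1 + 88/400) = 89 / 1.2200 ≈ 72.95 → 73.
At a 70% response rate, contacts needed = 73 / 0.70 ≈ 104.29 → 105.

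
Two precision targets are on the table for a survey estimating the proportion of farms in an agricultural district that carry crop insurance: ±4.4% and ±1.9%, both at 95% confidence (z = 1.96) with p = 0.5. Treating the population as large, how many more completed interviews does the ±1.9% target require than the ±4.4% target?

At ±4.4%: n = 1.96² × 0.2500 / 0.044² ≈ 496.07 → 497.
At ±1.9%: n = 1.96² × 0.2500 / 0.019² ≈ 2660.39 → 2661.
Additional respondents: 2661 − 497 = 2164.

2164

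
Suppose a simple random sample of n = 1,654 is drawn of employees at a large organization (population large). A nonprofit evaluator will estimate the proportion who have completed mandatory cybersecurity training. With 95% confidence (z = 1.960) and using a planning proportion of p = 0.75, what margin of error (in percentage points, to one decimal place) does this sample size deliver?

2.1

SE(p̂) = √[p(1−p)/n] = √[0.1875/1654] = 0.01065.
E = z × SE = 1.960 × 0.01065 = 0.02087, or 2.1 percentage points.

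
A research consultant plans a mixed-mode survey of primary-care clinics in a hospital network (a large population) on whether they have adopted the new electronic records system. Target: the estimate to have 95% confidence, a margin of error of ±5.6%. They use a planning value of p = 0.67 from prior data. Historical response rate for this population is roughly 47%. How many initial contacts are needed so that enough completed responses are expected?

For 95% confidence, z = 1.960.
Completed interviews needed: n₀ = 1.960² × 0.2211 / 0.056² ≈ 270.85 → 271.
At a 47% response rate, contacts needed = 271 / 0.47 ≈ 576.60 → 577.

577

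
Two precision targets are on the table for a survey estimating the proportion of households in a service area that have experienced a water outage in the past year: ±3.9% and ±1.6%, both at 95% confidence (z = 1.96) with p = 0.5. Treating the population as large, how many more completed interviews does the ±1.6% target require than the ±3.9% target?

At ±3.9%: n = 1.96² × 0.2500 / 0.039² ≈ 631.43 → 632.
At ±1.6%: n = 1.96² × 0.2500 / 0.016² ≈ 3751.56 → 3752.
Additional respondents: 3752 − 632 = 3120.

3120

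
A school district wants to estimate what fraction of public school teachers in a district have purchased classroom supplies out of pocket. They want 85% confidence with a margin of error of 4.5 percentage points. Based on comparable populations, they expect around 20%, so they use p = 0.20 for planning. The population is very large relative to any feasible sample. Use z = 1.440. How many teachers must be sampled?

With p = 0.20, p(1−p) = 0.1600.
n = z²·p(1−p)/E² = 1.440² × 0.1600 / 0.045² = 2.0736 × 0.1600 / 0.002025 ≈ 163.84.
Rounding up gives n = 164.

164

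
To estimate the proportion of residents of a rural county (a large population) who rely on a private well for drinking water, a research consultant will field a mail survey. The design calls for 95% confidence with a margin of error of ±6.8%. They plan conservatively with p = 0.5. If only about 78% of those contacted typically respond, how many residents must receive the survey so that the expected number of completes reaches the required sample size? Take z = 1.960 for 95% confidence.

Completed interviews needed: n₀ = 1.960² × 0.2500 / 0.068² ≈ 207.70 → 208.
At a 78% response rate, contacts needed = 208 / 0.78 ≈ 266.67 → 267.

267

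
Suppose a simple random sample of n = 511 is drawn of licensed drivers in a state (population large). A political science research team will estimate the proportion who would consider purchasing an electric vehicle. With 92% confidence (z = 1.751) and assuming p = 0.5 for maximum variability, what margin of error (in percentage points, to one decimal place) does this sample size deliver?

3.9

SE(p̂) = √[p(1−p)/n] = √[0.2500/511] = 0.02212.
E = z × SE = 1.751 × 0.02212 = 0.03873, or 3.9 percentage points.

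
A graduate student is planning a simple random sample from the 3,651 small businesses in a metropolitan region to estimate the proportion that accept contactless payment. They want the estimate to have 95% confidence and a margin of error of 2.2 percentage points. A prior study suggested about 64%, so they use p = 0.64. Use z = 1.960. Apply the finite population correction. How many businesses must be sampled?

1219

Unadjusted: n₀ = 1.960² × 0.64 × 0.36 / 0.022² ≈ 1828.73, so n₀ = 1829.
Finite population correction with N = 3,651: n = n₀ / (1 + (n₀−1)/N) = 1829 / (1 + 1828/3651) = 1829 / 1.5007 ≈ 1218.78.
Rounding up, n = 1219.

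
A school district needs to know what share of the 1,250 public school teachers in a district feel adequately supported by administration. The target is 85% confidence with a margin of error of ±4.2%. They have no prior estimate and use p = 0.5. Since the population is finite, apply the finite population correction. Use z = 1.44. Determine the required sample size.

Unadjusted: n₀ = 1.44² × 0.50 × 0.50 / 0.042² ≈ 293.88, so n₀ = 294.
Finite population correction with N = 1,250: n = n₀ / (1 + (n₀−1)/N) = 294 / (1 + 293/1250) = 294 / 1.2344 ≈ 238.17.
Rounding up, n = 239.

239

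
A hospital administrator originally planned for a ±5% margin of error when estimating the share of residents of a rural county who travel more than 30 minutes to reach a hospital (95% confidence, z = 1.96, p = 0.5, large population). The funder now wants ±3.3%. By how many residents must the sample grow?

497

At ±5%: n = 1.96² × 0.2500 / 0.050² ≈ 384.16 → 385.
At ±3.3%: n = 1.96² × 0.2500 / 0.033² ≈ 881.91 → 882.
Additional respondents: 882 − 385 = 497.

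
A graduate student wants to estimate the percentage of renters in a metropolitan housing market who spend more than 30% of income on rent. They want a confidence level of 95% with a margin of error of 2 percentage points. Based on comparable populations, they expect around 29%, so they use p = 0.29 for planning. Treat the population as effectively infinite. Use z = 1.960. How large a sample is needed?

With p = 0.29, p(1−p) = 0.2059.
n = z²·p(1−p)/E² = 1.960² × 0.2059 / 0.020² = 3.8416 × 0.2059 / 0.000400 ≈ 1977.46.
Rounding up gives n = 1978.

1978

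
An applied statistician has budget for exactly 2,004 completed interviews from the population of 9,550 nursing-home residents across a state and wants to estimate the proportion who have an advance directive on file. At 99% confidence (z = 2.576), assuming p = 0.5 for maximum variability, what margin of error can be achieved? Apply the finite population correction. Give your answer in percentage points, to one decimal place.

2.6

Finite-population factor: (N−n)/(N−1) = (9550−2004)/(9550−1) = 0.7902.
SE(p̂) = √[p(1−p)/n · (N−n)/(N−1)] = √[0.2500/2004 × 0.7902] = 0.00993.
E = z × SE = 2.576 × 0.00993 = 0.02558 ≈ 2.6 percentage points.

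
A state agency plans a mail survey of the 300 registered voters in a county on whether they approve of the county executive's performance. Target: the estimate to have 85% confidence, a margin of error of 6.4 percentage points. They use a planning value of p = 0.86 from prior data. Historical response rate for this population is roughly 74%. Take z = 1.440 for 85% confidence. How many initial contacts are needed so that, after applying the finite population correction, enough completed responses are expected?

Completed interviews needed (unadjusted): n₀ = 1.440² × 0.1204 / 0.064² ≈ 60.95 → 61.
FPC for N = 300: n = 61 / (1 + 60/300) = 61 / 1.2000 ≈ 50.83 → 51.
At a 74% response rate, contacts needed = 51 / 0.74 ≈ 68.92 → 69.

69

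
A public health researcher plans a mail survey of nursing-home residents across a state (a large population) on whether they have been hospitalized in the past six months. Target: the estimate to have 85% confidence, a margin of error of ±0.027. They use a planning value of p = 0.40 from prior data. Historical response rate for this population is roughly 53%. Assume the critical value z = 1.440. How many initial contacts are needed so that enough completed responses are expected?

Completed interviews needed: n₀ = 1.440² × 0.2400 / 0.027² ≈ 682.67 → 683.
At a 53% response rate, contacts needed = 683 / 0.53 ≈ 1288.68 → 1289.

1289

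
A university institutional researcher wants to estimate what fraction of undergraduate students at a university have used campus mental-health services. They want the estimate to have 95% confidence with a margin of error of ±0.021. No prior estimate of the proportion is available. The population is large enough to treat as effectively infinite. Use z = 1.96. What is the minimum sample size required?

With no prior estimate, use p = 0.5, giving p(1−p) = 0.25.
n = z²·p(1−p)/E² = 1.96² × 0.2500 / 0.021² = 3.8416 × 0.2500 / 0.000441 ≈ 2177.78.
Rounding up gives n = 2178.

2178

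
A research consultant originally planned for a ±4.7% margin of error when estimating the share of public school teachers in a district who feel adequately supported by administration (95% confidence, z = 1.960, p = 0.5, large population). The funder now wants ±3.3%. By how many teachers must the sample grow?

447

At ±4.7%: n = 1.960² × 0.2500 / 0.047² ≈ 434.77 → 435.
At ±3.3%: n = 1.960² × 0.2500 / 0.033² ≈ 881.91 → 882.
Additional respondents: 882 − 435 = 447.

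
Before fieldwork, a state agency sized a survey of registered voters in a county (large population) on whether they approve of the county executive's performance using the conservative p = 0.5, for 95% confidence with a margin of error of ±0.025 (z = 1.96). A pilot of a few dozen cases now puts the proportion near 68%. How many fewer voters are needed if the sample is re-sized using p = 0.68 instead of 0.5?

199

Conservative (p = 0.5): n = 1.96² × 0.25 / 0.025² ≈ 1536.64 → 1537.
Using p = 0.68: p(1−p) = 0.2176, so n = 1.96² × 0.2176 / 0.025² ≈ 1337.49 → 1338.
Reduction: 1537 − 1338 = 199.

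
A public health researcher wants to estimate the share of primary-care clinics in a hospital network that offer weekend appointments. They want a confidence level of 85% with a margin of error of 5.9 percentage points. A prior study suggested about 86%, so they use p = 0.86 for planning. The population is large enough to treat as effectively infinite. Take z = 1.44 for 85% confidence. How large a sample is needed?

72

With p = 0.86, p(1−p) = 0.1204.
n = z²·p(1−p)/E² = 1.44² × 0.1204 / 0.059² = 2.0736 × 0.1204 / 0.003481 ≈ 71.72.
Rounding up gives n = 72.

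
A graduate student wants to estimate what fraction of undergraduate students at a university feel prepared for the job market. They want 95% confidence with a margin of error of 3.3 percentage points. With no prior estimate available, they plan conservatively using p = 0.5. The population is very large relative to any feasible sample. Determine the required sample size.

For 95% confidence, z = 1.960.
With p = 0.5, p(1−p) = 0.25.
n = z²·p(1−p)/E² = 1.960² × 0.2500 / 0.033² = 3.8416 × 0.2500 / 0.001089 ≈ 881.91.
Rounding up gives n = 882.

882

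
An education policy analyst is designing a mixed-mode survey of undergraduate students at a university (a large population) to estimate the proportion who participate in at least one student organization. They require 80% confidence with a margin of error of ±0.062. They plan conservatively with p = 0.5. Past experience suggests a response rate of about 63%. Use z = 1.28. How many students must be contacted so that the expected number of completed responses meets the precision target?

Completed interviews needed: n₀ = 1.28² × 0.2500 / 0.062² ≈ 106.56 → 107.
At a 63% response rate, contacts needed = 107 / 0.63 ≈ 169.84 → 170.

170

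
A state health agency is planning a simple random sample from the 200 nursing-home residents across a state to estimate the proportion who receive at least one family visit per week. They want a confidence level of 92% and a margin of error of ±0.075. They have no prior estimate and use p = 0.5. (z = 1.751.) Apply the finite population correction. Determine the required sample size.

Unadjusted: n₀ = 1.751² × 0.50 × 0.50 / 0.075² ≈ 136.27, so n₀ = 137.
Finite population correction with N = 200: n = n₀ / (1 + (n₀−1)/N) = 137 / (1 + 136/200) = 137 / 1.6800 ≈ 81.55.
Rounding up, n = 82.

82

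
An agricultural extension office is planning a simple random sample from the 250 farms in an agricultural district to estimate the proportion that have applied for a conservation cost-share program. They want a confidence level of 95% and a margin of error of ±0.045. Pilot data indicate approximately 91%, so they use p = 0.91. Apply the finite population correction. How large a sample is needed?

For 95% confidence, z = 1.960.
Unadjusted: n₀ = 1.960² × 0.91 × 0.09 / 0.045² ≈ 155.37, so n₀ = 156.
Finite population correction with N = 250: n = n₀ / (1 + (n₀−1)/N) = 156 / (1 + 155/250) = 156 / 1.6200 ≈ 96.30.
Rounding up, n = 97.

97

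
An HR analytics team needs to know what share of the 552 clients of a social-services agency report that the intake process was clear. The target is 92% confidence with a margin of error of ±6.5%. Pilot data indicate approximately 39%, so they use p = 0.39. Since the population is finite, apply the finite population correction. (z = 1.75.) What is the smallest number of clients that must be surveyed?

Unadjusted: n₀ = 1.75² × 0.39 × 0.61 / 0.065² ≈ 172.44, so n₀ = 173.
Finite population correction with N = 552: n = n₀ / (1 + (n₀−1)/N) = 173 / (1 + 172/552) = 173 / 1.3116 ≈ 131.90.
Rounding up, n = 132.

132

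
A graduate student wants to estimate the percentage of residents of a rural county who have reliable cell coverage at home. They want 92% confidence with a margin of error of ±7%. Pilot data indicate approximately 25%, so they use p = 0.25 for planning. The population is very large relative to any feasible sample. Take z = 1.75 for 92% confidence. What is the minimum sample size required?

118

With p = 0.25, p(1−p) = 0.1875.
n = z²·p(1−p)/E² = 1.75² × 0.1875 / 0.070² = 3.0625 × 0.1875 / 0.004900 ≈ 117.19.
Rounding up gives n = 118.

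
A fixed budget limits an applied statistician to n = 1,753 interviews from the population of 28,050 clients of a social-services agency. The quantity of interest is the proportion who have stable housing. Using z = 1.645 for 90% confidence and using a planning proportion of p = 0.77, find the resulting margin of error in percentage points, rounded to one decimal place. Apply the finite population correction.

1.6

Finite-population factor: (N−n)/(N−1) = (28050−1753)/(28050−1) = 0.9375.
SE(p̂) = √[p(1−p)/n · (N−n)/(N−1)] = √[0.1771/1753 × 0.9375] = 0.00973.
E = z × SE = 1.645 × 0.00973 = 0.01601 ≈ 1.6 percentage points.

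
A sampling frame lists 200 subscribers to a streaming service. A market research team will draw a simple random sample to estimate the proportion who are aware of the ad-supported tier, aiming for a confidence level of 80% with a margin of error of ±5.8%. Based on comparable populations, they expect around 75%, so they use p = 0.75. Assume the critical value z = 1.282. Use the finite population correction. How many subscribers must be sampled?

64

Unadjusted: n₀ = 1.282² × 0.75 × 0.25 / 0.058² ≈ 91.61, so n₀ = 92.
Finite population correction with N = 200: n = n₀ / (1 + (n₀−1)/N) = 92 / (1 + 91/200) = 92 / 1.4550 ≈ 63.23.
Rounding up, n = 64.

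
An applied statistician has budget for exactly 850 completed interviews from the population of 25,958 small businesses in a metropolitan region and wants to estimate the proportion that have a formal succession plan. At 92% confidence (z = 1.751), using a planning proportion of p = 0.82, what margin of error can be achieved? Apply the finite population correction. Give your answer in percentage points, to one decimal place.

2.3

Finite-population factor: (N−n)/(N−1) = (25958−850)/(25958−1) = 0.9673.
SE(p̂) = √[p(1−p)/n · (N−n)/(N−1)] = √[0.1476/850 × 0.9673] = 0.01296.
E = z × SE = 1.751 × 0.01296 = 0.02269 ≈ 2.3 percentage points.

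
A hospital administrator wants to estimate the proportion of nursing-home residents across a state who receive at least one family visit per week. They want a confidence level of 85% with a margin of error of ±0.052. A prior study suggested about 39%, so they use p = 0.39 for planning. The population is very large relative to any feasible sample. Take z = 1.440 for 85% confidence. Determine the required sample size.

183

With p = 0.39, p(1−p) = 0.2379.
n = z²·p(1−p)/E² = 1.440² × 0.2379 / 0.052² = 2.0736 × 0.2379 / 0.002704 ≈ 182.44.
Rounding up gives n = 183.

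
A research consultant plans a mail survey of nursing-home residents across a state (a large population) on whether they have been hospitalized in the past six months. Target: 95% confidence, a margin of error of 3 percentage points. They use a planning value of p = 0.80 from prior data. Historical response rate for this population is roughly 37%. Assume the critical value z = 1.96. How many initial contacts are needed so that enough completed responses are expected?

Completed interviews needed: n₀ = 1.96² × 0.1600 / 0.030² ≈ 682.95 → 683.
At a 37% response rate, contacts needed = 683 / 0.37 ≈ 1845.95 → 1846.

1846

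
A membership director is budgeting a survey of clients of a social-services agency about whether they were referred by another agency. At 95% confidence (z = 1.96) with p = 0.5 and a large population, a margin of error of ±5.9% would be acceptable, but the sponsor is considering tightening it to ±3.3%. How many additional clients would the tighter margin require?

606

At ±5.9%: n = 1.96² × 0.2500 / 0.059² ≈ 275.90 → 276.
At ±3.3%: n = 1.96² × 0.2500 / 0.033² ≈ 881.91 → 882.
Additional respondents: 882 − 276 = 606.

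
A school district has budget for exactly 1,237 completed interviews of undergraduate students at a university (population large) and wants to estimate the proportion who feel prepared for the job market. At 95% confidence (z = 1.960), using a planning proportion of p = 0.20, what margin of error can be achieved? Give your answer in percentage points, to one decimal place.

2.2

SE(p̂) = √[p(1−p)/n] = √[0.1600/1237] = 0.01137.
E = z × SE = 1.960 × 0.01137 = 0.02229, or 2.2 percentage points.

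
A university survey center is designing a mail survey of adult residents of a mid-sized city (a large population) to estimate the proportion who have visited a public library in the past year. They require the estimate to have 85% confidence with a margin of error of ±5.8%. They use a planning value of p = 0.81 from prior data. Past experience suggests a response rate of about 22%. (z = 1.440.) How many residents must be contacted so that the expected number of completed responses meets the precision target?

432

Completed interviews needed: n₀ = 1.440² × 0.1539 / 0.058² ≈ 94.87 → 95.
At a 22% response rate, contacts needed = 95 / 0.22 ≈ 431.82 → 432.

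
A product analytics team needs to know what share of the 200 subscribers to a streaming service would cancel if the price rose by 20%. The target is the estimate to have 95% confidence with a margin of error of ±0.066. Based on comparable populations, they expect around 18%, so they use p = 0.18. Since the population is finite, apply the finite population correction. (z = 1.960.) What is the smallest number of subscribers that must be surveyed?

80

Unadjusted: n₀ = 1.960² × 0.18 × 0.82 / 0.066² ≈ 130.17, so n₀ = 131.
Finite population correction with N = 200: n = n₀ / (1 + (n₀−1)/N) = 131 / (1 + 130/200) = 131 / 1.6500 ≈ 79.39.
Rounding up, n = 80.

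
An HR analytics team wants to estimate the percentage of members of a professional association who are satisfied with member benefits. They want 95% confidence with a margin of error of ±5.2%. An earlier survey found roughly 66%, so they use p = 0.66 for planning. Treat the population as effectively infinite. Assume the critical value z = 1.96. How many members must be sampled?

319

With p = 0.66, p(1−p) = 0.2244.
n = z²·p(1−p)/E² = 1.96² × 0.2244 / 0.052² = 3.8416 × 0.2244 / 0.002704 ≈ 318.81.
Rounding up gives n = 319.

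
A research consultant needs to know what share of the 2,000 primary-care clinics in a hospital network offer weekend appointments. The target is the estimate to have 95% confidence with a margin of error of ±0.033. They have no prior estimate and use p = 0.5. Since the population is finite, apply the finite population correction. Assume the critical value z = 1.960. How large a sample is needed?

613

Unadjusted: n₀ = 1.960² × 0.50 × 0.50 / 0.033² ≈ 881.91, so n₀ = 882.
Finite population correction with N = 2,000: n = n₀ / (1 + (n₀−1)/N) = 882 / (1 + 881/2000) = 882 / 1.4405 ≈ 612.29.
Rounding up, n = 613.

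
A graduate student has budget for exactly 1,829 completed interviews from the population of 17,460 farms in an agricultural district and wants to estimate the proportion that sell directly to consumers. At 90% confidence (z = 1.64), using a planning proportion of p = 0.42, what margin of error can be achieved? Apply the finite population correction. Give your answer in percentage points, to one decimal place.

Finite-population factor: (N−n)/(N−1) = (17460−1829)/(17460−1) = 0.8953.
SE(p̂) = √[p(1−p)/n · (N−n)/(N−1)] = √[0.2436/1829 × 0.8953] = 0.01092.
E = z × SE = 1.64 × 0.01092 = 0.01791 ≈ 1.8 percentage points.

1.8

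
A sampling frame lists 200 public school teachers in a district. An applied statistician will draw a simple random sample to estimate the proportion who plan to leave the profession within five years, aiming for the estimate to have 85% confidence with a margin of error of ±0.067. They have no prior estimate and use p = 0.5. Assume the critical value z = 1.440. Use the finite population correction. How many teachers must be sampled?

Unadjusted: n₀ = 1.440² × 0.50 × 0.50 / 0.067² ≈ 115.48, so n₀ = 116.
Finite population correction with N = 200: n = n₀ / (1 + (n₀−1)/N) = 116 / (1 + 115/200) = 116 / 1.5750 ≈ 73.65.
Rounding up, n = 74.

74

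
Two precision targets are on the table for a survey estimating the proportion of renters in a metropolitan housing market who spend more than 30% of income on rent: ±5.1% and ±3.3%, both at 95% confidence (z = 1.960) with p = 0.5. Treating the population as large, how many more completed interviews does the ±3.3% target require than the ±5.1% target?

At ±5.1%: n = 1.960² × 0.2500 / 0.051² ≈ 369.24 → 370.
At ±3.3%: n = 1.960² × 0.2500 / 0.033² ≈ 881.91 → 882.
Additional respondents: 882 − 370 = 512.

512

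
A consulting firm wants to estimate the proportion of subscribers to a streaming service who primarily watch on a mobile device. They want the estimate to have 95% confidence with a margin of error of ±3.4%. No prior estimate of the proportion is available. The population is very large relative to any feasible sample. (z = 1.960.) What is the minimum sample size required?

With no prior estimate, use p = 0.5, giving p(1−p) = 0.25.
n = z²·p(1−p)/E² = 1.960² × 0.2500 / 0.034² = 3.8416 × 0.2500 / 0.001156 ≈ 830.80.
Rounding up gives n = 831.

831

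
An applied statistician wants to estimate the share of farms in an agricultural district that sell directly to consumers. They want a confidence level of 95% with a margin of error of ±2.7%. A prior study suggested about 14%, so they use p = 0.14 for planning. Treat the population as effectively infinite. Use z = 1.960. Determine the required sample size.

635

With p = 0.14, p(1−p) = 0.1204.
n = z²·p(1−p)/E² = 1.960² × 0.1204 / 0.027² = 3.8416 × 0.1204 / 0.000729 ≈ 634.47.
Rounding up gives n = 635.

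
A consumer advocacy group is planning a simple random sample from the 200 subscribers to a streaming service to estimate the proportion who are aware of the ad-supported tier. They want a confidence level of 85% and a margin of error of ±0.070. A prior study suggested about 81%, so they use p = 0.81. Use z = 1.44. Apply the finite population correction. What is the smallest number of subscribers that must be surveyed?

50

Unadjusted: n₀ = 1.44² × 0.81 × 0.19 / 0.070² ≈ 65.13, so n₀ = 66.
Finite population correction with N = 200: n = n₀ / (1 + (n₀−1)/N) = 66 / (1 + 65/200) = 66 / 1.3250 ≈ 49.81.
Rounding up, n = 50.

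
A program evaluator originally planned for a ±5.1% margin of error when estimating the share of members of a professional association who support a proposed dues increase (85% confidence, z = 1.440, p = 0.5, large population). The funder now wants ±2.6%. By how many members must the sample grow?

567

At ±5.1%: n = 1.440² × 0.2500 / 0.051² ≈ 199.31 → 200.
At ±2.6%: n = 1.440² × 0.2500 / 0.026² ≈ 766.86 → 767.
Additional respondents: 767 − 200 = 567.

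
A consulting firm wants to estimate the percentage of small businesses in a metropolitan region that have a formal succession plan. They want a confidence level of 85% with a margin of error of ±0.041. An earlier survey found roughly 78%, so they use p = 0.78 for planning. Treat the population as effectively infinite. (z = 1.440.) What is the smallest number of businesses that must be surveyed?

With p = 0.78, p(1−p) = 0.1716.
n = z²·p(1−p)/E² = 1.440² × 0.1716 / 0.041² = 2.0736 × 0.1716 / 0.001681 ≈ 211.68.
Rounding up gives n = 212.

212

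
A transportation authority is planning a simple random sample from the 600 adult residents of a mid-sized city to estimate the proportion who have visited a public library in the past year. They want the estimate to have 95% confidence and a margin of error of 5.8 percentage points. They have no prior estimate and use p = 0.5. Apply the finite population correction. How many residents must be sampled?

For 95% confidence, z = 1.960.
Unadjusted: n₀ = 1.960² × 0.50 × 0.50 / 0.058² ≈ 285.49, so n₀ = 286.
Finite population correction with N = 600: n = n₀ / (1 + (n₀−1)/N) = 286 / (1 + 285/600) = 286 / 1.4750 ≈ 193.90.
Rounding up, n = 194.

194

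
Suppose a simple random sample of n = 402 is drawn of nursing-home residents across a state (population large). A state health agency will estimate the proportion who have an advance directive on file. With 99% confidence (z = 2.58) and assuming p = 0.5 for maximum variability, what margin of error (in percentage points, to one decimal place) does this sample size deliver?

SE(p̂) = √[p(1−p)/n] = √[0.2500/402] = 0.02494.
E = z × SE = 2.58 × 0.02494 = 0.06434, or 6.4 percentage points.

6.4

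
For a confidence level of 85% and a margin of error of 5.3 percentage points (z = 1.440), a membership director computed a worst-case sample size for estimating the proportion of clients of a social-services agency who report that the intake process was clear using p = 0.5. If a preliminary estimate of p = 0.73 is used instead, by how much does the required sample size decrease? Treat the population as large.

Conservative (p = 0.5): n = 1.440² × 0.25 / 0.053² ≈ 184.55 → 185.
Using p = 0.73: p(1−p) = 0.1971, so n = 1.440² × 0.1971 / 0.053² ≈ 145.50 → 146.
Reduction: 185 − 146 = 39.

39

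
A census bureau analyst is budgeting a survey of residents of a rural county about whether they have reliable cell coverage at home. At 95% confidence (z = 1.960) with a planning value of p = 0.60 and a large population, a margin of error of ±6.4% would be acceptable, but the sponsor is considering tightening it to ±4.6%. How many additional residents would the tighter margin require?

At ±6.4%: n = 1.960² × 0.2400 / 0.064² ≈ 225.09 → 226.
At ±4.6%: n = 1.960² × 0.2400 / 0.046² ≈ 435.72 → 436.
Additional respondents: 436 − 226 = 210.

210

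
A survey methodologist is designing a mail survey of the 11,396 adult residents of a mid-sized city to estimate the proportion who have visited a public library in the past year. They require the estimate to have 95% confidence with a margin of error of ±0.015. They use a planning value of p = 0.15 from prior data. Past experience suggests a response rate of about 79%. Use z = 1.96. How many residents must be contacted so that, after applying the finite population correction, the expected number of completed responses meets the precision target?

Completed interviews needed (unadjusted): n₀ = 1.96² × 0.1275 / 0.015² ≈ 2176.91 → 2177.
FPC for N = 11,396: n = 2177 / (1 + 2176/11396) = 2177 / 1.1909 ≈ 1827.96 → 1828.
At a 79% response rate, contacts needed = 1828 / 0.79 ≈ 2313.92 → 2314.

2314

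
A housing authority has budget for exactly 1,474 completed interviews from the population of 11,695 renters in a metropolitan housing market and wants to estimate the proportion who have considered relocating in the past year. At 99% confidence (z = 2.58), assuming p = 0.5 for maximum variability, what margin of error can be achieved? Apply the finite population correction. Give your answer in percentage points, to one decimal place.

3.1

Finite-population factor: (N−n)/(N−1) = (11695−1474)/(11695−1) = 0.8740.
SE(p̂) = √[p(1−p)/n · (N−n)/(N−1)] = √[0.2500/1474 × 0.8740] = 0.01218.
E = z × SE = 2.58 × 0.01218 = 0.03141 ≈ 3.1 percentage points.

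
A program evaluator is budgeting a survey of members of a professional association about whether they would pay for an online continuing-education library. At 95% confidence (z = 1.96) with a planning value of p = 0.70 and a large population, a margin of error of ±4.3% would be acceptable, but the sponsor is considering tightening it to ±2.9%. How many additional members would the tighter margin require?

At ±4.3%: n = 1.96² × 0.2100 / 0.043² ≈ 436.31 → 437.
At ±2.9%: n = 1.96² × 0.2100 / 0.029² ≈ 959.26 → 960.
Additional respondents: 960 − 437 = 523.

523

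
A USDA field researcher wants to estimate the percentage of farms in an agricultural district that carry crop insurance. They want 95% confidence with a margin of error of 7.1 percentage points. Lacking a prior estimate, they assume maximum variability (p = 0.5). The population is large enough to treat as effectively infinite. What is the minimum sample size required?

For 95% confidence, z = 1.960.
With p = 0.5, p(1−p) = 0.25.
n = z²·p(1−p)/E² = 1.960² × 0.2500 / 0.071² = 3.8416 × 0.2500 / 0.005041 ≈ 190.52.
Rounding up gives n = 191.

191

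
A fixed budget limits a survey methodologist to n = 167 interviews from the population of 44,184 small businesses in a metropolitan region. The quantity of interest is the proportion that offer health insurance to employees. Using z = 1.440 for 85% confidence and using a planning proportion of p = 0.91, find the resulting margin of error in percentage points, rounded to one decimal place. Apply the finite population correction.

3.2

Finite-population factor: (N−n)/(N−1) = (44184−167)/(44184−1) = 0.9962.
SE(p̂) = √[p(1−p)/n · (N−n)/(N−1)] = √[0.0819/167 × 0.9962] = 0.02210.
E = z × SE = 1.440 × 0.02210 = 0.03183 ≈ 3.2 percentage points.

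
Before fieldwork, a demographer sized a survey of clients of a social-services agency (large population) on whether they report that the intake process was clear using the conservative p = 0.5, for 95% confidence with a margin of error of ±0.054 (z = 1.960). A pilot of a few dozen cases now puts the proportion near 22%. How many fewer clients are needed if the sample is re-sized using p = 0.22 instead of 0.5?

103

Conservative (p = 0.5): n = 1.960² × 0.25 / 0.054² ≈ 329.36 → 330.
Using p = 0.22: p(1−p) = 0.1716, so n = 1.960² × 0.1716 / 0.054² ≈ 226.07 → 227.
Reduction: 330 − 227 = 103.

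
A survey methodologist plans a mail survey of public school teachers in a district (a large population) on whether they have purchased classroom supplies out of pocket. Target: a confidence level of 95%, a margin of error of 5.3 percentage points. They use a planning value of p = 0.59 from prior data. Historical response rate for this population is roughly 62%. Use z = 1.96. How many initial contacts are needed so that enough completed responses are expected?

Completed interviews needed: n₀ = 1.96² × 0.2419 / 0.053² ≈ 330.82 → 331.
At a 62% response rate, contacts needed = 331 / 0.62 ≈ 533.87 → 534.

534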